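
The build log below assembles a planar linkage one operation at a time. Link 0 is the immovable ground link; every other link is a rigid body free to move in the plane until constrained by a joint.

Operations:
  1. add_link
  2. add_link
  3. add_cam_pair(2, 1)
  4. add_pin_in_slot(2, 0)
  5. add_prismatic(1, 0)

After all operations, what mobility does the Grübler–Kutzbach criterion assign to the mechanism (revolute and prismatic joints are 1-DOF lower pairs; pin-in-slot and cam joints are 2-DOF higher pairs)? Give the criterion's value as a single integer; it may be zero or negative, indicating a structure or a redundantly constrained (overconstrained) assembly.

link 0 = ground. State L|J1|J2 = 1|0|0
+link1  2|0|0
+link2  3|0|0
C(2,1) f=2→J2  3|0|1
PS(2,0) f=2→J2  3|0|2
P(1,0) f=1→J1  3|1|2
M = 3(3−1)−2·1−2 = 6−2−2 = 2

M = 2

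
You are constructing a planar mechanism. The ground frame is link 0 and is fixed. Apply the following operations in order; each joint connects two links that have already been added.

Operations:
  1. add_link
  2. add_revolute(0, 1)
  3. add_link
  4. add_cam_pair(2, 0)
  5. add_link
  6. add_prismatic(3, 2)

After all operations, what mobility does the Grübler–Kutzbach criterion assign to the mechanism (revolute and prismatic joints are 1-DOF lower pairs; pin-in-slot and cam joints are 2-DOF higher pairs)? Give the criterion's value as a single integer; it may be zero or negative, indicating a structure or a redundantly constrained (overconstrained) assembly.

[1;0;0] (link 0 is ground)
L+ [2;0;0]
R(0,1)∈J1 [2;1;0]
L+ [3;1;0]
C(2,0)∈J2 [3;1;1]
L+ [4;1;1]
P(3,2)∈J1 [4;2;1]
mobility = 9 − 4 − 1 = 4

M = 4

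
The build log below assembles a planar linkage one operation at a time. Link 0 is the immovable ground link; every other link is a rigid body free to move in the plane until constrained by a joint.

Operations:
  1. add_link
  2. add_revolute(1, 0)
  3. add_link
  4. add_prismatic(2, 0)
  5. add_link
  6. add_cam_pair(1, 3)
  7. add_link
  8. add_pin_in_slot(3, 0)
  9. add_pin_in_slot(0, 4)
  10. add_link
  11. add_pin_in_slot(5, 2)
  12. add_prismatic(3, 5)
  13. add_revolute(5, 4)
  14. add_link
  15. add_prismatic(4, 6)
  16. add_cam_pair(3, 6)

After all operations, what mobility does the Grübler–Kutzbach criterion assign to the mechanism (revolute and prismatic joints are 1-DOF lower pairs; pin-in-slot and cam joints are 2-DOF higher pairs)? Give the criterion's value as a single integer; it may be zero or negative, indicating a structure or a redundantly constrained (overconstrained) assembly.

[1;0;0] (link 0 is ground)
L+ [2;0;0]
R(1,0)∈J1 [2;1;0]
L+ [3;1;0]
P(2,0)∈J1 [3;2;0]
L+ [4;2;0]
C(1,3)∈J2 [4;2;1]
L+ [5;2;1]
PS(3,0)∈J2 [5;2;2]
PS(0,4)∈J2 [5;2;3]
L+ [6;2;3]
PS(5,2)∈J2 [6;2;4]
P(3,5)∈J1 [6;3;4]
R(5,4)∈J1 [6;4;4]
L+ [7;4;4]
P(4,6)∈J1 [7;5;4]
C(3,6)∈J2 [7;5;5]
mobility = 18 − 10 − 5 = 3

M = 3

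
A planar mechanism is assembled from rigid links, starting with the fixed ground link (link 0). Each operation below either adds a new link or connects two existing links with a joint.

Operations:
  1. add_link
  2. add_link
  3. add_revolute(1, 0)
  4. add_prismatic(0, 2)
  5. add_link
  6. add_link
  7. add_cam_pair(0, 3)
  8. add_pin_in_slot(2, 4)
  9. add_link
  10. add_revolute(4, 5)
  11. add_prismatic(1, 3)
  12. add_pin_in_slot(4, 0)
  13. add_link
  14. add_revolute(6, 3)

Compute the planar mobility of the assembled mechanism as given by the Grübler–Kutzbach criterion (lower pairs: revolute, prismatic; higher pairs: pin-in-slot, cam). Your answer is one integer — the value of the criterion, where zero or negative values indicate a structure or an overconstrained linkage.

(L,J1,J2)=(1,0,0); link0 fixed
link1: (2,0,0)
link2: (3,0,0)
R 1-0 [J1]: (3,1,0)
P 0-2 [J1]: (3,2,0)
link3: (4,2,0)
link4: (5,2,0)
C 0-3 [J2]: (5,2,1)
PS 2-4 [J2]: (5,2,2)
link5: (6,2,2)
R 4-5 [J1]: (6,3,2)
P 1-3 [J1]: (6,4,2)
PS 4-0 [J2]: (6,4,3)
link6: (7,4,3)
R 6-3 [J1]: (7,5,3)
Grübler: 3·6 − 2·5 − 3 = 5

M = 5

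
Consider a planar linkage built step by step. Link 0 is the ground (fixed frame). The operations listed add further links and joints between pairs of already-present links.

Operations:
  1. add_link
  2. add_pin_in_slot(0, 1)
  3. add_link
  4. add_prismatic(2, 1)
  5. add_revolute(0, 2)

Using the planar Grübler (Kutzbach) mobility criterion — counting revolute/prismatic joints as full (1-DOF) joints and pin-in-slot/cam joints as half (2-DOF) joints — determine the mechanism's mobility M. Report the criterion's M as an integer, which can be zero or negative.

L=1 J1=0 J2=0
add link → L=2 J1=0 J2=0
PS@0,1 dof=2 J2 → L=2 J1=0 J2=1
add link → L=3 J1=0 J2=1
P@2,1 dof=1 J1 → L=3 J1=1 J2=1
R@0,2 dof=1 J1 → L=3 J1=2 J2=1
M=3(L−1)−2J1−J2=3·2−2·2−1=1

M = 1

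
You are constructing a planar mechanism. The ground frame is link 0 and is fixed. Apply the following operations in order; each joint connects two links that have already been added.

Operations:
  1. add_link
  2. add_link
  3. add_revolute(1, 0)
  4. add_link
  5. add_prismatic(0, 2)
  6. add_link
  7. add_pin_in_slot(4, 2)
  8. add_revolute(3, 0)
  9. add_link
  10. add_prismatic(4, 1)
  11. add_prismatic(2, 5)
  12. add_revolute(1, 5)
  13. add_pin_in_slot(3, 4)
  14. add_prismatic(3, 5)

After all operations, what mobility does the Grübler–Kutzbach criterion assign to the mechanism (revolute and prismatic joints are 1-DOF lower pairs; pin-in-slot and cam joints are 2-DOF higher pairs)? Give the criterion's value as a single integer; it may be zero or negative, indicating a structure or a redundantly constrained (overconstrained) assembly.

[1;0;0] (link 0 is ground)
L+ [2;0;0]
L+ [3;0;0]
R(1,0)∈J1 [3;1;0]
L+ [4;1;0]
P(0,2)∈J1 [4;2;0]
L+ [5;2;0]
PS(4,2)∈J2 [5;2;1]
R(3,0)∈J1 [5;3;1]
L+ [6;3;1]
P(4,1)∈J1 [6;4;1]
P(2,5)∈J1 [6;5;1]
R(1,5)∈J1 [6;6;1]
PS(3,4)∈J2 [6;6;2]
P(3,5)∈J1 [6;7;2]
mobility = 15 − 14 − 2 = -1

M = -1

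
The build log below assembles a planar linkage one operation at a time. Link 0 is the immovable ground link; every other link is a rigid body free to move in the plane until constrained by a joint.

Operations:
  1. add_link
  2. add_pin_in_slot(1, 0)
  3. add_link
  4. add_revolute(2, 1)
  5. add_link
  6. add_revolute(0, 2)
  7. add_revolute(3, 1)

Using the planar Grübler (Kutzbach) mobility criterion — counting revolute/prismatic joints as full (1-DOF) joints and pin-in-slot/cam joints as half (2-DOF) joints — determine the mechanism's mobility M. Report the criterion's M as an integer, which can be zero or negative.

[1;0;0] (link 0 is ground)
L+ [2;0;0]
PS(1,0)∈J2 [2;0;1]
L+ [3;0;1]
R(2,1)∈J1 [3;1;1]
L+ [4;1;1]
R(0,2)∈J1 [4;2;1]
R(3,1)∈J1 [4;3;1]
mobility = 9 − 6 − 1 = 2

M = 2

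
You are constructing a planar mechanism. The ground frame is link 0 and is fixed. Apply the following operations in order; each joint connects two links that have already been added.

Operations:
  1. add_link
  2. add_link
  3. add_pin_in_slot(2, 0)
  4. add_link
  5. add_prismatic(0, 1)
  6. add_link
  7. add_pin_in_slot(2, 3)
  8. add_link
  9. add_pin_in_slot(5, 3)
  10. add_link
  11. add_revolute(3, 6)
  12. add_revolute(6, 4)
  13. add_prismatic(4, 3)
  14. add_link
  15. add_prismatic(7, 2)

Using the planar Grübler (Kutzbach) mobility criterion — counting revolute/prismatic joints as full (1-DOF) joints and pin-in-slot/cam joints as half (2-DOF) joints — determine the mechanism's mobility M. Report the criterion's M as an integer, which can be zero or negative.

M = 8

ground; <1,0,0>
#1 <2,0,0>
#2 <3,0,0>
PS:2↔0 J2 <3,0,1>
#3 <4,0,1>
P:0↔1 J1 <4,1,1>
#4 <5,1,1>
PS:2↔3 J2 <5,1,2>
#5 <6,1,2>
PS:5↔3 J2 <6,1,3>
#6 <7,1,3>
R:3↔6 J1 <7,2,3>
R:6↔4 J1 <7,3,3>
P:4↔3 J1 <7,4,3>
#7 <8,4,3>
P:7↔2 J1 <8,5,3>
3×7 − 2×5 − 1×3 = 8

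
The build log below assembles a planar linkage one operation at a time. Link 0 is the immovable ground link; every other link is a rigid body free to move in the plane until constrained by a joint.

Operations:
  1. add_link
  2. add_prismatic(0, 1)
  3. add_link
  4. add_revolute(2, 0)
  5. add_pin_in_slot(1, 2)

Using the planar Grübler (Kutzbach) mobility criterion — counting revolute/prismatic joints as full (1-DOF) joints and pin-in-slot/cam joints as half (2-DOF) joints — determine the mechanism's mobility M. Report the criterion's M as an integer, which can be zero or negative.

ground; <1,0,0>
#1 <2,0,0>
P:0↔1 J1 <2,1,0>
#2 <3,1,0>
R:2↔0 J1 <3,2,0>
PS:1↔2 J2 <3,2,1>
3×2 − 2×2 − 1×1 = 1

M = 1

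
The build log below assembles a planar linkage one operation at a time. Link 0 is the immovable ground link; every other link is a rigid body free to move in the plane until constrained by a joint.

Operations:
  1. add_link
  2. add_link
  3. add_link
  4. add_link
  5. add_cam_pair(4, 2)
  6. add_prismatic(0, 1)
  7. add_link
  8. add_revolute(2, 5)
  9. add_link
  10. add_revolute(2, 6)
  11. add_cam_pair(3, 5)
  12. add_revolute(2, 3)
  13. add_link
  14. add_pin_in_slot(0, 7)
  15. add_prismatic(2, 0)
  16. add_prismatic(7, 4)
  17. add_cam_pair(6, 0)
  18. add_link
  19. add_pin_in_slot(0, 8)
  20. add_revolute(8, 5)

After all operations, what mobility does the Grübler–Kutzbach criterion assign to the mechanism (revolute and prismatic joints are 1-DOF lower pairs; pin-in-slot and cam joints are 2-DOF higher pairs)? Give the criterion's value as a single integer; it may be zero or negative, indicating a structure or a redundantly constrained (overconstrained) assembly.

[1;0;0] (link 0 is ground)
L+ [2;0;0]
L+ [3;0;0]
L+ [4;0;0]
L+ [5;0;0]
C(4,2)∈J2 [5;0;1]
P(0,1)∈J1 [5;1;1]
L+ [6;1;1]
R(2,5)∈J1 [6;2;1]
L+ [7;2;1]
R(2,6)∈J1 [7;3;1]
C(3,5)∈J2 [7;3;2]
R(2,3)∈J1 [7;4;2]
L+ [8;4;2]
PS(0,7)∈J2 [8;4;3]
P(2,0)∈J1 [8;5;3]
P(7,4)∈J1 [8;6;3]
C(6,0)∈J2 [8;6;4]
L+ [9;6;4]
PS(0,8)∈J2 [9;6;5]
R(8,5)∈J1 [9;7;5]
mobility = 24 − 14 − 5 = 5

M = 5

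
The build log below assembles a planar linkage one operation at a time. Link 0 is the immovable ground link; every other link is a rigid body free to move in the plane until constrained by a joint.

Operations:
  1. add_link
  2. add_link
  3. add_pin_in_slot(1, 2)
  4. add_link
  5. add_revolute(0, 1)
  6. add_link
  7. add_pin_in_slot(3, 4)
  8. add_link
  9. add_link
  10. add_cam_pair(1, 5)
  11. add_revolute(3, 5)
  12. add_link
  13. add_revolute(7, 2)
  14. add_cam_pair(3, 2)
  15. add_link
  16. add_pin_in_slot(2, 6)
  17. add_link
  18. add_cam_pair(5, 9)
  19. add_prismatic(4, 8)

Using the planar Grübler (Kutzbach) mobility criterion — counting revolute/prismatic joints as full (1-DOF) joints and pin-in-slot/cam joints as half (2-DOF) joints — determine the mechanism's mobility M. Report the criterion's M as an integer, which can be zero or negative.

M = 13

ground; <1,0,0>
#1 <2,0,0>
#2 <3,0,0>
PS:1↔2 J2 <3,0,1>
#3 <4,0,1>
R:0↔1 J1 <4,1,1>
#4 <5,1,1>
PS:3↔4 J2 <5,1,2>
#5 <6,1,2>
#6 <7,1,2>
C:1↔5 J2 <7,1,3>
R:3↔5 J1 <7,2,3>
#7 <8,2,3>
R:7↔2 J1 <8,3,3>
C:3↔2 J2 <8,3,4>
#8 <9,3,4>
PS:2↔6 J2 <9,3,5>
#9 <10,3,5>
C:5↔9 J2 <10,3,6>
P:4↔8 J1 <10,4,6>
3×9 − 2×4 − 1×6 = 13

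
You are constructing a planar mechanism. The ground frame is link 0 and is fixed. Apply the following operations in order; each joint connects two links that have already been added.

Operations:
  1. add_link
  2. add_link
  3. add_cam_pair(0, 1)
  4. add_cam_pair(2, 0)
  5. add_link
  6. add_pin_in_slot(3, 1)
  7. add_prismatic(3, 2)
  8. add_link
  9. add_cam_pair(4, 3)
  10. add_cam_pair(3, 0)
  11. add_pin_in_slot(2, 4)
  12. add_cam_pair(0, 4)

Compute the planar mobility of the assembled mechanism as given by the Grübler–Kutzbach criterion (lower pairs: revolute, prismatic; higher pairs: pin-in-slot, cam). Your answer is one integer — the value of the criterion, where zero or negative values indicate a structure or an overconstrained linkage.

(L,J1,J2)=(1,0,0); link0 fixed
link1: (2,0,0)
link2: (3,0,0)
C 0-1 [J2]: (3,0,1)
C 2-0 [J2]: (3,0,2)
link3: (4,0,2)
PS 3-1 [J2]: (4,0,3)
P 3-2 [J1]: (4,1,3)
link4: (5,1,3)
C 4-3 [J2]: (5,1,4)
C 3-0 [J2]: (5,1,5)
PS 2-4 [J2]: (5,1,6)
C 0-4 [J2]: (5,1,7)
Grübler: 3·4 − 2·1 − 7 = 3

M = 3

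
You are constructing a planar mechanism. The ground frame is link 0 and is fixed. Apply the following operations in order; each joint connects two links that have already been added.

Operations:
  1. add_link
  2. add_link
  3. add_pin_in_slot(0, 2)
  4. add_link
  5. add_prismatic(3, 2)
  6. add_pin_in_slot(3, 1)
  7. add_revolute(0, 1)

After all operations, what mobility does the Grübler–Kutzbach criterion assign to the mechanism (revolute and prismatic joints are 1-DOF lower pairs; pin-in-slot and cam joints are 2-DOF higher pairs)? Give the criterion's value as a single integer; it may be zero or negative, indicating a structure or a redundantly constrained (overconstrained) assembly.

link 0 = ground. State L|J1|J2 = 1|0|0
+link1  2|0|0
+link2  3|0|0
PS(0,2) f=2→J2  3|0|1
+link3  4|0|1
P(3,2) f=1→J1  4|1|1
PS(3,1) f=2→J2  4|1|2
R(0,1) f=1→J1  4|2|2
M = 3(4−1)−2·2−2 = 9−4−2 = 3

M = 3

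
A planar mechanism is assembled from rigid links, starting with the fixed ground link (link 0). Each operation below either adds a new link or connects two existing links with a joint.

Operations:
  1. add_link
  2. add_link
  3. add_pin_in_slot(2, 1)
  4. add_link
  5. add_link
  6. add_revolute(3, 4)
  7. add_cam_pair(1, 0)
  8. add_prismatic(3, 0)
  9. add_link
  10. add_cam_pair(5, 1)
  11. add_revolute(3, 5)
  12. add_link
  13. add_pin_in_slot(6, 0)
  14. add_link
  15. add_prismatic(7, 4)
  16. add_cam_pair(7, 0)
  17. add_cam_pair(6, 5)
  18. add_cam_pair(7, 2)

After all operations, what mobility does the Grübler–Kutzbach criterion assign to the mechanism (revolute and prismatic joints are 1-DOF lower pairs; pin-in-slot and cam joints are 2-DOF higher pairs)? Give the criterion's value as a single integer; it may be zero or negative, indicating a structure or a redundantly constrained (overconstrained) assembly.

(L,J1,J2)=(1,0,0); link0 fixed
link1: (2,0,0)
link2: (3,0,0)
PS 2-1 [J2]: (3,0,1)
link3: (4,0,1)
link4: (5,0,1)
R 3-4 [J1]: (5,1,1)
C 1-0 [J2]: (5,1,2)
P 3-0 [J1]: (5,2,2)
link5: (6,2,2)
C 5-1 [J2]: (6,2,3)
R 3-5 [J1]: (6,3,3)
link6: (7,3,3)
PS 6-0 [J2]: (7,3,4)
link7: (8,3,4)
P 7-4 [J1]: (8,4,4)
C 7-0 [J2]: (8,4,5)
C 6-5 [J2]: (8,4,6)
C 7-2 [J2]: (8,4,7)
Grübler: 3·7 − 2·4 − 7 = 6

M = 6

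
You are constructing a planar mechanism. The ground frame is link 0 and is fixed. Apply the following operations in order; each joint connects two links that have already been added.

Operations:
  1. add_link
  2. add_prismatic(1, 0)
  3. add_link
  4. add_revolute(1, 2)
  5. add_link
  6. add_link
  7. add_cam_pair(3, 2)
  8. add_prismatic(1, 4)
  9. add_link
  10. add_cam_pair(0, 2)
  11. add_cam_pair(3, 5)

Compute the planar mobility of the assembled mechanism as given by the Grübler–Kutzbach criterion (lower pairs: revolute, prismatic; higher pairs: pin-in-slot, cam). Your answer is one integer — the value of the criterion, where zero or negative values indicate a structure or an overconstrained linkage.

L=1 J1=0 J2=0
add link → L=2 J1=0 J2=0
P@1,0 dof=1 J1 → L=2 J1=1 J2=0
add link → L=3 J1=1 J2=0
R@1,2 dof=1 J1 → L=3 J1=2 J2=0
add link → L=4 J1=2 J2=0
add link → L=5 J1=2 J2=0
C@3,2 dof=2 J2 → L=5 J1=2 J2=1
P@1,4 dof=1 J1 → L=5 J1=3 J2=1
add link → L=6 J1=3 J2=1
C@0,2 dof=2 J2 → L=6 J1=3 J2=2
C@3,5 dof=2 J2 → L=6 J1=3 J2=3
M=3(L−1)−2J1−J2=3·5−2·3−3=6

M = 6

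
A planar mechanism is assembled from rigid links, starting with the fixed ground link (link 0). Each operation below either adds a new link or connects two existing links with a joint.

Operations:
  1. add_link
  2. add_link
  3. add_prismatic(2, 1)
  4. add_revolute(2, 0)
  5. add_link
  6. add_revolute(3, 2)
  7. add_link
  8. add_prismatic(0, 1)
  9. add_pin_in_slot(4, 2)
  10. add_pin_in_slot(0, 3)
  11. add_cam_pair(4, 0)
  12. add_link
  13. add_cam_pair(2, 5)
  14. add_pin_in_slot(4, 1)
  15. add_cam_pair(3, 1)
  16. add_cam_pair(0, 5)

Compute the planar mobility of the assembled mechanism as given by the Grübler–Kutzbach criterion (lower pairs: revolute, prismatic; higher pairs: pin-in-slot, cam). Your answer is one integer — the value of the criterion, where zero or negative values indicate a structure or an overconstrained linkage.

M = 0

[1;0;0] (link 0 is ground)
L+ [2;0;0]
L+ [3;0;0]
P(2,1)∈J1 [3;1;0]
R(2,0)∈J1 [3;2;0]
L+ [4;2;0]
R(3,2)∈J1 [4;3;0]
L+ [5;3;0]
P(0,1)∈J1 [5;4;0]
PS(4,2)∈J2 [5;4;1]
PS(0,3)∈J2 [5;4;2]
C(4,0)∈J2 [5;4;3]
L+ [6;4;3]
C(2,5)∈J2 [6;4;4]
PS(4,1)∈J2 [6;4;5]
C(3,1)∈J2 [6;4;6]
C(0,5)∈J2 [6;4;7]
mobility = 15 − 8 − 7 = 0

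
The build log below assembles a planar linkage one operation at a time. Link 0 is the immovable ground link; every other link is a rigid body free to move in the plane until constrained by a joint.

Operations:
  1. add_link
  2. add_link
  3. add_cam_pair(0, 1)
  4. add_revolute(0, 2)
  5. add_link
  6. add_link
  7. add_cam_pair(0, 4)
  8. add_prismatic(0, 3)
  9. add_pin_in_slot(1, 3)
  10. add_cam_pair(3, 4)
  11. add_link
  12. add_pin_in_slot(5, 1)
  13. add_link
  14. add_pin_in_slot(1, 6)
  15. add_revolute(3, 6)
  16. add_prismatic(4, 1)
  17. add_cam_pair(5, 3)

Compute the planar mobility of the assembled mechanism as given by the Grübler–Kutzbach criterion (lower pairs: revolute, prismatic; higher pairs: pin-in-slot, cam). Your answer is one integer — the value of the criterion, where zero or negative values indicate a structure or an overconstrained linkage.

M = 3

ground; <1,0,0>
#1 <2,0,0>
#2 <3,0,0>
C:0↔1 J2 <3,0,1>
R:0↔2 J1 <3,1,1>
#3 <4,1,1>
#4 <5,1,1>
C:0↔4 J2 <5,1,2>
P:0↔3 J1 <5,2,2>
PS:1↔3 J2 <5,2,3>
C:3↔4 J2 <5,2,4>
#5 <6,2,4>
PS:5↔1 J2 <6,2,5>
#6 <7,2,5>
PS:1↔6 J2 <7,2,6>
R:3↔6 J1 <7,3,6>
P:4↔1 J1 <7,4,6>
C:5↔3 J2 <7,4,7>
3×6 − 2×4 − 1×7 = 3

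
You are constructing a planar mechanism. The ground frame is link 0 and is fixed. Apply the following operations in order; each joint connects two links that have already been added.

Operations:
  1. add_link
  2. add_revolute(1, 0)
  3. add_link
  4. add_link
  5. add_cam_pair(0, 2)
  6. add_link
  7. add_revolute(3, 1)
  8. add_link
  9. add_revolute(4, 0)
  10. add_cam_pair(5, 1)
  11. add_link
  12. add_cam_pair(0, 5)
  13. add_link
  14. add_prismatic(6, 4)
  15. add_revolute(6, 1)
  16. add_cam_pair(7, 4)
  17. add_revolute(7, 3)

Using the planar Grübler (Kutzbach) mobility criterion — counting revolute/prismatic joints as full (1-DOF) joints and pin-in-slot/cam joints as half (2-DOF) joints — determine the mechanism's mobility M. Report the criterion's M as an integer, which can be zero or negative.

link 0 = ground. State L|J1|J2 = 1|0|0
+link1  2|0|0
R(1,0) f=1→J1  2|1|0
+link2  3|1|0
+link3  4|1|0
C(0,2) f=2→J2  4|1|1
+link4  5|1|1
R(3,1) f=1→J1  5|2|1
+link5  6|2|1
R(4,0) f=1→J1  6|3|1
C(5,1) f=2→J2  6|3|2
+link6  7|3|2
C(0,5) f=2→J2  7|3|3
+link7  8|3|3
P(6,4) f=1→J1  8|4|3
R(6,1) f=1→J1  8|5|3
C(7,4) f=2→J2  8|5|4
R(7,3) f=1→J1  8|6|4
M = 3(8−1)−2·6−4 = 21−12−4 = 5

M = 5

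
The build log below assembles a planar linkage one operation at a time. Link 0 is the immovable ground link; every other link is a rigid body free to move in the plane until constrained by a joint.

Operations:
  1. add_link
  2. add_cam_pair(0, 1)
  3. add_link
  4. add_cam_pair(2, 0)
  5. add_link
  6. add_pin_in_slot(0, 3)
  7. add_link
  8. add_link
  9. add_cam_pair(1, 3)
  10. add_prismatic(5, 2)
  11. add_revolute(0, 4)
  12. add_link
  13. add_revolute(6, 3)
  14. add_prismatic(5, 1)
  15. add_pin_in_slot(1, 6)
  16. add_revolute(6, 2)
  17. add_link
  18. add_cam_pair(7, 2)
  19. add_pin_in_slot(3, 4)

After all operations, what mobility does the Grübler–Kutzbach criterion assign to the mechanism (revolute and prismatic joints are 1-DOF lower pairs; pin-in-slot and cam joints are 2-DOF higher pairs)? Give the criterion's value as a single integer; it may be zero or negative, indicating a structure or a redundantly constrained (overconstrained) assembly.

M = 4

[1;0;0] (link 0 is ground)
L+ [2;0;0]
C(0,1)∈J2 [2;0;1]
L+ [3;0;1]
C(2,0)∈J2 [3;0;2]
L+ [4;0;2]
PS(0,3)∈J2 [4;0;3]
L+ [5;0;3]
L+ [6;0;3]
C(1,3)∈J2 [6;0;4]
P(5,2)∈J1 [6;1;4]
R(0,4)∈J1 [6;2;4]
L+ [7;2;4]
R(6,3)∈J1 [7;3;4]
P(5,1)∈J1 [7;4;4]
PS(1,6)∈J2 [7;4;5]
R(6,2)∈J1 [7;5;5]
L+ [8;5;5]
C(7,2)∈J2 [8;5;6]
PS(3,4)∈J2 [8;5;7]
mobility = 21 − 10 − 7 = 4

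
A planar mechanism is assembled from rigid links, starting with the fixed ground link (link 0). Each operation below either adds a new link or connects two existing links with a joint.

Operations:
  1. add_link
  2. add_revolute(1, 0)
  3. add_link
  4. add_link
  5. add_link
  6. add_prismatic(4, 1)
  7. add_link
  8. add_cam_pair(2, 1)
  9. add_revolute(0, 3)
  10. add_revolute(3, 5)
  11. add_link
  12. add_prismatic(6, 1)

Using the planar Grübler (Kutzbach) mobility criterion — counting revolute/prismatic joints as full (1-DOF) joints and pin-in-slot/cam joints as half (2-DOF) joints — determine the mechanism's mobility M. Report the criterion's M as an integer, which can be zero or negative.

M = 7

L=1 J1=0 J2=0
add link → L=2 J1=0 J2=0
R@1,0 dof=1 J1 → L=2 J1=1 J2=0
add link → L=3 J1=1 J2=0
add link → L=4 J1=1 J2=0
add link → L=5 J1=1 J2=0
P@4,1 dof=1 J1 → L=5 J1=2 J2=0
add link → L=6 J1=2 J2=0
C@2,1 dof=2 J2 → L=6 J1=2 J2=1
R@0,3 dof=1 J1 → L=6 J1=3 J2=1
R@3,5 dof=1 J1 → L=6 J1=4 J2=1
add link → L=7 J1=4 J2=1
P@6,1 dof=1 J1 → L=7 J1=5 J2=1
M=3(L−1)−2J1−J2=3·6−2·5−1=7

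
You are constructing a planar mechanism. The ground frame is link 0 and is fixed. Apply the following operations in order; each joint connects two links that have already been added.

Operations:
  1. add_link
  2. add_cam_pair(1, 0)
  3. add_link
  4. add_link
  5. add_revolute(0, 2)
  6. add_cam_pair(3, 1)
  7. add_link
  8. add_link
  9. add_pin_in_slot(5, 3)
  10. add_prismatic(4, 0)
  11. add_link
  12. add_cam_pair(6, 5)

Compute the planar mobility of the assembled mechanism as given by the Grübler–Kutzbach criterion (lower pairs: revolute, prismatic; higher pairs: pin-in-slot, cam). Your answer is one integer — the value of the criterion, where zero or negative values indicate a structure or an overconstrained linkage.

M = 10

[1;0;0] (link 0 is ground)
L+ [2;0;0]
C(1,0)∈J2 [2;0;1]
L+ [3;0;1]
L+ [4;0;1]
R(0,2)∈J1 [4;1;1]
C(3,1)∈J2 [4;1;2]
L+ [5;1;2]
L+ [6;1;2]
PS(5,3)∈J2 [6;1;3]
P(4,0)∈J1 [6;2;3]
L+ [7;2;3]
C(6,5)∈J2 [7;2;4]
mobility = 18 − 4 − 4 = 10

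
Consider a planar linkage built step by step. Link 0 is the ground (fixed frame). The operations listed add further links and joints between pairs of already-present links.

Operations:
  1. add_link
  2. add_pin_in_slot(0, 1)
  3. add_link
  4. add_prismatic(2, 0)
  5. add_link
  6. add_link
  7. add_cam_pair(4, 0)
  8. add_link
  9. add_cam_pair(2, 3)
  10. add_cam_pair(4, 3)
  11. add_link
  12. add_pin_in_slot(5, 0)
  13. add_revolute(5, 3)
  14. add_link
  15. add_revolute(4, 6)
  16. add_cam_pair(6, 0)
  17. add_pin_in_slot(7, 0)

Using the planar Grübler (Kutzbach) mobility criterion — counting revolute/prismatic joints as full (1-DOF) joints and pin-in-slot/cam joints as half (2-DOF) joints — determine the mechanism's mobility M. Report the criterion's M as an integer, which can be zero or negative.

link 0 = ground. State L|J1|J2 = 1|0|0
+link1  2|0|0
PS(0,1) f=2→J2  2|0|1
+link2  3|0|1
P(2,0) f=1→J1  3|1|1
+link3  4|1|1
+link4  5|1|1
C(4,0) f=2→J2  5|1|2
+link5  6|1|2
C(2,3) f=2→J2  6|1|3
C(4,3) f=2→J2  6|1|4
+link6  7|1|4
PS(5,0) f=2→J2  7|1|5
R(5,3) f=1→J1  7|2|5
+link7  8|2|5
R(4,6) f=1→J1  8|3|5
C(6,0) f=2→J2  8|3|6
PS(7,0) f=2→J2  8|3|7
M = 3(8−1)−2·3−7 = 21−6−7 = 8

M = 8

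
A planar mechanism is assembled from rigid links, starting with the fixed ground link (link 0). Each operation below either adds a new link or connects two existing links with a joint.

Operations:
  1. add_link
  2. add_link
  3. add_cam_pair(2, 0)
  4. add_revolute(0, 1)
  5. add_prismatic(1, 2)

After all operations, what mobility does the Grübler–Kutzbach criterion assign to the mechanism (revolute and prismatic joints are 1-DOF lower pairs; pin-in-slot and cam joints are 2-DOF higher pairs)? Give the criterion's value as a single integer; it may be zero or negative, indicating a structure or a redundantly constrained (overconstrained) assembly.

[1;0;0] (link 0 is ground)
L+ [2;0;0]
L+ [3;0;0]
C(2,0)∈J2 [3;0;1]
R(0,1)∈J1 [3;1;1]
P(1,2)∈J1 [3;2;1]
mobility = 6 − 4 − 1 = 1

M = 1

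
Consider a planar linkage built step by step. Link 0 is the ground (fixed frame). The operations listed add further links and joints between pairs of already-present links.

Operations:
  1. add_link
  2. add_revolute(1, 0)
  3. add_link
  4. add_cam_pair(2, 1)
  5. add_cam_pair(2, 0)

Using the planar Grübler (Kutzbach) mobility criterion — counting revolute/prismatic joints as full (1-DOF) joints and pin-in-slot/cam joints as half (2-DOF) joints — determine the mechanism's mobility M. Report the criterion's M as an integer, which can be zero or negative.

(L,J1,J2)=(1,0,0); link0 fixed
link1: (2,0,0)
R 1-0 [J1]: (2,1,0)
link2: (3,1,0)
C 2-1 [J2]: (3,1,1)
C 2-0 [J2]: (3,1,2)
Grübler: 3·2 − 2·1 − 2 = 2

M = 2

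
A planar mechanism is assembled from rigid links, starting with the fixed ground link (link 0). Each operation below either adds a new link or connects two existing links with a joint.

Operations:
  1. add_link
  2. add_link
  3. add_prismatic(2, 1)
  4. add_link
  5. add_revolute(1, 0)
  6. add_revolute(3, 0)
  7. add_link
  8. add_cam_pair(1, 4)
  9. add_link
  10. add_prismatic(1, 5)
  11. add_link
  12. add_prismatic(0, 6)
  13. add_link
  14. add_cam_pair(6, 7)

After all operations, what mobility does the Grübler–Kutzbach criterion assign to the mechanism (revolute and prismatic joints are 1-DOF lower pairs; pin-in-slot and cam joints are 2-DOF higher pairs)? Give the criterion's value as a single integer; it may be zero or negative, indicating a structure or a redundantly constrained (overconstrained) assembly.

link 0 = ground. State L|J1|J2 = 1|0|0
+link1  2|0|0
+link2  3|0|0
P(2,1) f=1→J1  3|1|0
+link3  4|1|0
R(1,0) f=1→J1  4|2|0
R(3,0) f=1→J1  4|3|0
+link4  5|3|0
C(1,4) f=2→J2  5|3|1
+link5  6|3|1
P(1,5) f=1→J1  6|4|1
+link6  7|4|1
P(0,6) f=1→J1  7|5|1
+link7  8|5|1
C(6,7) f=2→J2  8|5|2
M = 3(8−1)−2·5−2 = 21−10−2 = 9

M = 9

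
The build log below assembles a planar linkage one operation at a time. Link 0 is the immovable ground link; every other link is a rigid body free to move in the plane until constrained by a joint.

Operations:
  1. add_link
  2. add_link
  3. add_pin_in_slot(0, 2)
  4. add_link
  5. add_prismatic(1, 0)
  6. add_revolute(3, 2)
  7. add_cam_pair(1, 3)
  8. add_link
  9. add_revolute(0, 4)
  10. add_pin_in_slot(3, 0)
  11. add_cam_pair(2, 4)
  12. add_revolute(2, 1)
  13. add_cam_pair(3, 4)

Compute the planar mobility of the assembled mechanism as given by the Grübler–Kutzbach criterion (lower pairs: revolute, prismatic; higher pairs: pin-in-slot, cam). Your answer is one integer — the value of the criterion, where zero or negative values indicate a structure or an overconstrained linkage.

(L,J1,J2)=(1,0,0); link0 fixed
link1: (2,0,0)
link2: (3,0,0)
PS 0-2 [J2]: (3,0,1)
link3: (4,0,1)
P 1-0 [J1]: (4,1,1)
R 3-2 [J1]: (4,2,1)
C 1-3 [J2]: (4,2,2)
link4: (5,2,2)
R 0-4 [J1]: (5,3,2)
PS 3-0 [J2]: (5,3,3)
C 2-4 [J2]: (5,3,4)
R 2-1 [J1]: (5,4,4)
C 3-4 [J2]: (5,4,5)
Grübler: 3·4 − 2·4 − 5 = -1

M = -1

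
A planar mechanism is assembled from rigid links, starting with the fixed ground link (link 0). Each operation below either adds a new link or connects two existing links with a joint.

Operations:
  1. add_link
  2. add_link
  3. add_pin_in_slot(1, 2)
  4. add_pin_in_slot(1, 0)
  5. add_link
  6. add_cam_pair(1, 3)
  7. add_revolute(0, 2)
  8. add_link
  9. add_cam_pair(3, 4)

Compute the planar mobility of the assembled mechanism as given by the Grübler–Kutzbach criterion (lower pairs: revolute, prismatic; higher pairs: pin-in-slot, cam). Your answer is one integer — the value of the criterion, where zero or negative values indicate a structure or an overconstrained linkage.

L=1 J1=0 J2=0
add link → L=2 J1=0 J2=0
add link → L=3 J1=0 J2=0
PS@1,2 dof=2 J2 → L=3 J1=0 J2=1
PS@1,0 dof=2 J2 → L=3 J1=0 J2=2
add link → L=4 J1=0 J2=2
C@1,3 dof=2 J2 → L=4 J1=0 J2=3
R@0,2 dof=1 J1 → L=4 J1=1 J2=3
add link → L=5 J1=1 J2=3
C@3,4 dof=2 J2 → L=5 J1=1 J2=4
M=3(L−1)−2J1−J2=3·4−2·1−4=6

M = 6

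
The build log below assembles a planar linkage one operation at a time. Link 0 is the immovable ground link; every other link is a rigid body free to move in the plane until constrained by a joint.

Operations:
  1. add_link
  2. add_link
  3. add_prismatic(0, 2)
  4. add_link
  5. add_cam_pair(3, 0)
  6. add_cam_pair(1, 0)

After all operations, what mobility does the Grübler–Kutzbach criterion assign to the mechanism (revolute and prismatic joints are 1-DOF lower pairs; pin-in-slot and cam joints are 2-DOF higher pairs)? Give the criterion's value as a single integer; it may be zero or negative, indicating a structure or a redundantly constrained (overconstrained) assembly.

link 0 = ground. State L|J1|J2 = 1|0|0
+link1  2|0|0
+link2  3|0|0
P(0,2) f=1→J1  3|1|0
+link3  4|1|0
C(3,0) f=2→J2  4|1|1
C(1,0) f=2→J2  4|1|2
M = 3(4−1)−2·1−2 = 9−2−2 = 5

M = 5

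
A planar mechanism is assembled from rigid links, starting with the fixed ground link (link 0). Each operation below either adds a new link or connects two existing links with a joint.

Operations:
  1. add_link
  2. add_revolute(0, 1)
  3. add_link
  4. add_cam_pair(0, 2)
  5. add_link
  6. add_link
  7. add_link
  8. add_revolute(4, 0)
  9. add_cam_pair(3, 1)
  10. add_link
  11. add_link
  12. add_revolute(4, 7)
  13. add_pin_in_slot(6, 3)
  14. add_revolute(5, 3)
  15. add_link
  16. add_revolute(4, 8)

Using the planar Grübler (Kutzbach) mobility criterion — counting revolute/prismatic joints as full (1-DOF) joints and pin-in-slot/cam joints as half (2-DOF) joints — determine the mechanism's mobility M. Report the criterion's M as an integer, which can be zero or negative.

M = 11

ground; <1,0,0>
#1 <2,0,0>
R:0↔1 J1 <2,1,0>
#2 <3,1,0>
C:0↔2 J2 <3,1,1>
#3 <4,1,1>
#4 <5,1,1>
#5 <6,1,1>
R:4↔0 J1 <6,2,1>
C:3↔1 J2 <6,2,2>
#6 <7,2,2>
#7 <8,2,2>
R:4↔7 J1 <8,3,2>
PS:6↔3 J2 <8,3,3>
R:5↔3 J1 <8,4,3>
#8 <9,4,3>
R:4↔8 J1 <9,5,3>
3×8 − 2×5 − 1×3 = 11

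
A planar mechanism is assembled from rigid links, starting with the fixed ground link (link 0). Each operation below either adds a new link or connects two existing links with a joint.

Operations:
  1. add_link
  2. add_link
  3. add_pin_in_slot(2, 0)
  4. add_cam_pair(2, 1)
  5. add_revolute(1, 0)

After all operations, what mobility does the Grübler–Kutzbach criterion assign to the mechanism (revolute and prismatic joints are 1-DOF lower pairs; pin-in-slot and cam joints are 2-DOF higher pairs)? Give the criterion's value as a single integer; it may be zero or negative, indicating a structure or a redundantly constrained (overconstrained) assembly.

M = 2

link 0 = ground. State L|J1|J2 = 1|0|0
+link1  2|0|0
+link2  3|0|0
PS(2,0) f=2→J2  3|0|1
C(2,1) f=2→J2  3|0|2
R(1,0) f=1→J1  3|1|2
M = 3(3−1)−2·1−2 = 6−2−2 = 2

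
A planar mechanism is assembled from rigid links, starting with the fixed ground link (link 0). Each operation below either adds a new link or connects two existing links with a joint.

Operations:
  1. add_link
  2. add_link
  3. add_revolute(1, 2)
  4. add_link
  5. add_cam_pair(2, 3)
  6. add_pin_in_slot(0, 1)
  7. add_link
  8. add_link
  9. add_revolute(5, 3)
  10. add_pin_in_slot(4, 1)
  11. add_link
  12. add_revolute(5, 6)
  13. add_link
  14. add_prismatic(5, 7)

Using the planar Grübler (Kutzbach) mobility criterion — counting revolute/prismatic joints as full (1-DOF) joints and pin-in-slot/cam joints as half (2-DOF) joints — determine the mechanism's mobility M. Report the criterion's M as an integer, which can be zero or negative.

(L,J1,J2)=(1,0,0); link0 fixed
link1: (2,0,0)
link2: (3,0,0)
R 1-2 [J1]: (3,1,0)
link3: (4,1,0)
C 2-3 [J2]: (4,1,1)
PS 0-1 [J2]: (4,1,2)
link4: (5,1,2)
link5: (6,1,2)
R 5-3 [J1]: (6,2,2)
PS 4-1 [J2]: (6,2,3)
link6: (7,2,3)
R 5-6 [J1]: (7,3,3)
link7: (8,3,3)
P 5-7 [J1]: (8,4,3)
Grübler: 3·7 − 2·4 − 3 = 10

M = 10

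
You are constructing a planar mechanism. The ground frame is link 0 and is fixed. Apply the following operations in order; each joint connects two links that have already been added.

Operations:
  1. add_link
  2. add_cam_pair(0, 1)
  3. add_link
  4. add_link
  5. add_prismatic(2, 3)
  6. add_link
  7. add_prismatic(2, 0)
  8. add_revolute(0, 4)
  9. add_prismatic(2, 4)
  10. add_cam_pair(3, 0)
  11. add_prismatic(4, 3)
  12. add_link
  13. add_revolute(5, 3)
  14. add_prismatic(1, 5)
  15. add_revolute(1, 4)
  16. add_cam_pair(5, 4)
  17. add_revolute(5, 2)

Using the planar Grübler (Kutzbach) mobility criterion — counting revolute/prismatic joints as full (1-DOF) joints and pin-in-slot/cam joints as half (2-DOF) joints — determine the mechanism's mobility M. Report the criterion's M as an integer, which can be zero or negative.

[1;0;0] (link 0 is ground)
L+ [2;0;0]
C(0,1)∈J2 [2;0;1]
L+ [3;0;1]
L+ [4;0;1]
P(2,3)∈J1 [4;1;1]
L+ [5;1;1]
P(2,0)∈J1 [5;2;1]
R(0,4)∈J1 [5;3;1]
P(2,4)∈J1 [5;4;1]
C(3,0)∈J2 [5;4;2]
P(4,3)∈J1 [5;5;2]
L+ [6;5;2]
R(5,3)∈J1 [6;6;2]
P(1,5)∈J1 [6;7;2]
R(1,4)∈J1 [6;8;2]
C(5,4)∈J2 [6;8;3]
R(5,2)∈J1 [6;9;3]
mobility = 15 − 18 − 3 = -6

M = -6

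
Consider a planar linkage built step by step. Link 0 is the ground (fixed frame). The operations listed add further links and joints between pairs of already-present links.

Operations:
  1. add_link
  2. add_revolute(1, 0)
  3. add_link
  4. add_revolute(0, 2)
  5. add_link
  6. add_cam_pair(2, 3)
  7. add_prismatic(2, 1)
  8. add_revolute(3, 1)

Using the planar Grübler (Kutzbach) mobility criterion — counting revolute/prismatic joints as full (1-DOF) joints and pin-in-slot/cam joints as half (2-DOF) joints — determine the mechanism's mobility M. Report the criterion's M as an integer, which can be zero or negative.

link 0 = ground. State L|J1|J2 = 1|0|0
+link1  2|0|0
R(1,0) f=1→J1  2|1|0
+link2  3|1|0
R(0,2) f=1→J1  3|2|0
+link3  4|2|0
C(2,3) f=2→J2  4|2|1
P(2,1) f=1→J1  4|3|1
R(3,1) f=1→J1  4|4|1
M = 3(4−1)−2·4−1 = 9−8−1 = 0

M = 0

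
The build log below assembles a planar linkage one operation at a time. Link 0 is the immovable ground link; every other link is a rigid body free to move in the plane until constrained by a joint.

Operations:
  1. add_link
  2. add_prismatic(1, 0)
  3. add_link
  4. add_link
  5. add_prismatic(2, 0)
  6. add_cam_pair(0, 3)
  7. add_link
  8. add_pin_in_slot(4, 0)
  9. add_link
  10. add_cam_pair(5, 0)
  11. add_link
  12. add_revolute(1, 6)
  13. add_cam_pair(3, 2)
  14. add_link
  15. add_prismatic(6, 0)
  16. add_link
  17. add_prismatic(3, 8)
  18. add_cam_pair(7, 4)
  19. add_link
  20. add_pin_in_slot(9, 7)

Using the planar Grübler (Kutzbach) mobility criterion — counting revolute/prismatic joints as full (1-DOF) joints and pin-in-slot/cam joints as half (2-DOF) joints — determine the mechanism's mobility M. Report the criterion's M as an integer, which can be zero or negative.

M = 11

link 0 = ground. State L|J1|J2 = 1|0|0
+link1  2|0|0
P(1,0) f=1→J1  2|1|0
+link2  3|1|0
+link3  4|1|0
P(2,0) f=1→J1  4|2|0
C(0,3) f=2→J2  4|2|1
+link4  5|2|1
PS(4,0) f=2→J2  5|2|2
+link5  6|2|2
C(5,0) f=2→J2  6|2|3
+link6  7|2|3
R(1,6) f=1→J1  7|3|3
C(3,2) f=2→J2  7|3|4
+link7  8|3|4
P(6,0) f=1→J1  8|4|4
+link8  9|4|4
P(3,8) f=1→J1  9|5|4
C(7,4) f=2→J2  9|5|5
+link9  10|5|5
PS(9,7) f=2→J2  10|5|6
M = 3(10−1)−2·5−6 = 27−10−6 = 11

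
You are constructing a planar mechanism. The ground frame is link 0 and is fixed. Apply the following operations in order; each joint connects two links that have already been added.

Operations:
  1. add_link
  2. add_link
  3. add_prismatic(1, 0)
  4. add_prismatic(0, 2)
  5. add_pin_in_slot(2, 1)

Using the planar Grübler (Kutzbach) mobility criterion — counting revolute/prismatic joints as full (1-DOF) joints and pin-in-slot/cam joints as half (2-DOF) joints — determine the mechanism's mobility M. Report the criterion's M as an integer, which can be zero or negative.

(L,J1,J2)=(1,0,0); link0 fixed
link1: (2,0,0)
link2: (3,0,0)
P 1-0 [J1]: (3,1,0)
P 0-2 [J1]: (3,2,0)
PS 2-1 [J2]: (3,2,1)
Grübler: 3·2 − 2·2 − 1 = 1

M = 1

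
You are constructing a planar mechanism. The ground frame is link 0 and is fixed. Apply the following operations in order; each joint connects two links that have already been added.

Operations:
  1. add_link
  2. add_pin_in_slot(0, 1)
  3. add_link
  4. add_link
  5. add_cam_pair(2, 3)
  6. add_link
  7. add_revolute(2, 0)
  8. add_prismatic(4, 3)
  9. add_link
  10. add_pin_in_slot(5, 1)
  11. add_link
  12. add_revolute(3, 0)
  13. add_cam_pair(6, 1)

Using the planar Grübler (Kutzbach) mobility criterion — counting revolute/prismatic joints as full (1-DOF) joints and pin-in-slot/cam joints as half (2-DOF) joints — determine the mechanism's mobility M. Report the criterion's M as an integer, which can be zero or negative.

(L,J1,J2)=(1,0,0); link0 fixed
link1: (2,0,0)
PS 0-1 [J2]: (2,0,1)
link2: (3,0,1)
link3: (4,0,1)
C 2-3 [J2]: (4,0,2)
link4: (5,0,2)
R 2-0 [J1]: (5,1,2)
P 4-3 [J1]: (5,2,2)
link5: (6,2,2)
PS 5-1 [J2]: (6,2,3)
link6: (7,2,3)
R 3-0 [J1]: (7,3,3)
C 6-1 [J2]: (7,3,4)
Grübler: 3·6 − 2·3 − 4 = 8

M = 8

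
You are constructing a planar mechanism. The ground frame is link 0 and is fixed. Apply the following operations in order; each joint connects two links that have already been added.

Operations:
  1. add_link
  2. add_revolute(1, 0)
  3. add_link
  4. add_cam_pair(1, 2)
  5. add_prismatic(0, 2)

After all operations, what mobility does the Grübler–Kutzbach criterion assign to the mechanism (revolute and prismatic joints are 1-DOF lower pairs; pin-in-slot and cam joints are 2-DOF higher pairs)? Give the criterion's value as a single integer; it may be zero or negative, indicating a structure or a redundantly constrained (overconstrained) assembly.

M = 1

(L,J1,J2)=(1,0,0); link0 fixed
link1: (2,0,0)
R 1-0 [J1]: (2,1,0)
link2: (3,1,0)
C 1-2 [J2]: (3,1,1)
P 0-2 [J1]: (3,2,1)
Grübler: 3·2 − 2·2 − 1 = 1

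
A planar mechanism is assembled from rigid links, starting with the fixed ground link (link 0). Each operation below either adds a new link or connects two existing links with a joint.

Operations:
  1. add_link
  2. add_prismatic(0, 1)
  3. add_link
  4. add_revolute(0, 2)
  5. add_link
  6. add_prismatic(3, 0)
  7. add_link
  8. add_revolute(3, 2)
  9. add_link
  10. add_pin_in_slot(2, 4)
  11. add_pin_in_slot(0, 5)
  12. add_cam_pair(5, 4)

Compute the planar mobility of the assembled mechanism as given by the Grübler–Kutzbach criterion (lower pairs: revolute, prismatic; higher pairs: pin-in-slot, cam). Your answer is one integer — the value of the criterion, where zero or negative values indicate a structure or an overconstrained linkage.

ground; <1,0,0>
#1 <2,0,0>
P:0↔1 J1 <2,1,0>
#2 <3,1,0>
R:0↔2 J1 <3,2,0>
#3 <4,2,0>
P:3↔0 J1 <4,3,0>
#4 <5,3,0>
R:3↔2 J1 <5,4,0>
#5 <6,4,0>
PS:2↔4 J2 <6,4,1>
PS:0↔5 J2 <6,4,2>
C:5↔4 J2 <6,4,3>
3×5 − 2×4 − 1×3 = 4

M = 4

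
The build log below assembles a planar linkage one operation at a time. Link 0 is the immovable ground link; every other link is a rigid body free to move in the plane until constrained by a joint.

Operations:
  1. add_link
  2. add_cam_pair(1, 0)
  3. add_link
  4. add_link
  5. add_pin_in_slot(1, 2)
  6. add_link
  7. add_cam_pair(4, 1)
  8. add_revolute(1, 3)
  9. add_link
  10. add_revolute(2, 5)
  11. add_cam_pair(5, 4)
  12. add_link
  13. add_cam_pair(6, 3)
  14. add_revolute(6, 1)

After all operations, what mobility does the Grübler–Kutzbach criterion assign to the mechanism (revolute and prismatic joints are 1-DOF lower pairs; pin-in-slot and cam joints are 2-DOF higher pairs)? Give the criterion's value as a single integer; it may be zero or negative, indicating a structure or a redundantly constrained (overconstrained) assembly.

[1;0;0] (link 0 is ground)
L+ [2;0;0]
C(1,0)∈J2 [2;0;1]
L+ [3;0;1]
L+ [4;0;1]
PS(1,2)∈J2 [4;0;2]
L+ [5;0;2]
C(4,1)∈J2 [5;0;3]
R(1,3)∈J1 [5;1;3]
L+ [6;1;3]
R(2,5)∈J1 [6;2;3]
C(5,4)∈J2 [6;2;4]
L+ [7;2;4]
C(6,3)∈J2 [7;2;5]
R(6,1)∈J1 [7;3;5]
mobility = 18 − 6 − 5 = 7

M = 7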